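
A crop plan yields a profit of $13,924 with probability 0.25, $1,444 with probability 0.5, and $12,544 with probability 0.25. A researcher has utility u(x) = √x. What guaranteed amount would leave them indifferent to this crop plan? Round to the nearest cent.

E[u] = 0.25·√13924 + 0.5·√1444 + 0.25·√12544 = 0.25·118 + 0.5·38 + 0.25·112 = 76.5
CE = (76.5)² = 5852.25

$5,852.25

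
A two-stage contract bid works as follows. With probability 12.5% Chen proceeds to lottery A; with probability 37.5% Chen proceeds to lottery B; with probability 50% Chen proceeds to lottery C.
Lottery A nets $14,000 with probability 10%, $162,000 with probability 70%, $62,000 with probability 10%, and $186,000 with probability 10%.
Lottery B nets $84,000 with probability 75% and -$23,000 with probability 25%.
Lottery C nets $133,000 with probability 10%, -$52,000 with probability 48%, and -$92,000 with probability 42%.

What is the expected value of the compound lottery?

$13,768.75

EV(A) = 0.1 × 14000 + 0.7 × 162000 + 0.1 × 62000 + 0.1 × 186000 = 1400 + 113400 + 6200 + 18600 = 139600
EV(B) = 0.75 × 84000 + 0.25 × (-23000) = 63000 − 5750 = 57250
EV(C) = 0.1 × 133000 + 0.48 × (-52000) + 0.42 × (-92000) = 13300 − 24960 − 38640 = -50300
Overall = 0.125 × 139600 + 0.375 × 57250 + 0.5 × (-50300) = 17450 + 21468.75 − 25150 = 13768.75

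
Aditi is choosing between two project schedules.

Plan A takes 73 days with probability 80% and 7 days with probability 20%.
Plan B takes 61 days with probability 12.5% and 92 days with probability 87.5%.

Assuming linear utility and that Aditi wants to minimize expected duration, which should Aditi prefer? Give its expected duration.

Plan A (59.8 days)

Plan A = 0.8 × 73 + 0.2 × 7 = 58.4 + 1.4 = 59.8
Plan B = 0.125 × 61 + 0.875 × 92 = 7.625 + 80.5 = 88.125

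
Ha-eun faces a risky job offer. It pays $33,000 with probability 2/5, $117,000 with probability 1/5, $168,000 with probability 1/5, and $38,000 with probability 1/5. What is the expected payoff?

EV = 2/5 × 33000 + 1/5 × 117000 + 1/5 × 168000 + 1/5 × 38000 = 13200 + 23400 + 33600 + 7600 = 77800

$77,800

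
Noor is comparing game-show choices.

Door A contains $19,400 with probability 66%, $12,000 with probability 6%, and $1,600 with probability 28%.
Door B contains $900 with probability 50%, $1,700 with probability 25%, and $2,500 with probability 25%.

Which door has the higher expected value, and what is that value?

Door A = 0.66 × 19400 + 0.06 × 12000 + 0.28 × 1600 = 12804 + 720 + 448 = 13972
Door B = 0.5 × 900 + 0.25 × 1700 + 0.25 × 2500 = 450 + 425 + 625 = 1500

Door A ($13,972)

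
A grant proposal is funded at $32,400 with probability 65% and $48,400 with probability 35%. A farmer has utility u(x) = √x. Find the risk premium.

$364

E[u] = 0.65·√32400 + 0.35·√48400 = 0.65·180 + 0.35·220 = 194
CE = (194)² = 37636
Risk premium = EV − CE = 38000 − 37636 = 364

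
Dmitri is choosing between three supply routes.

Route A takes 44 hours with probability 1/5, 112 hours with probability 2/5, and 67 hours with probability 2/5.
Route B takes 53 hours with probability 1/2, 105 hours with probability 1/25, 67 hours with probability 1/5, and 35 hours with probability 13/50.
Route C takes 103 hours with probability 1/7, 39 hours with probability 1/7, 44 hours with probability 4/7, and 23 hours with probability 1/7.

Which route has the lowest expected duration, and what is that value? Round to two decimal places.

Route C (48.71 hours)

Route A = 1/5 × 44 + 2/5 × 112 + 2/5 × 67 = 8.8 + 44.8 + 26.8 = 80.4
Route B = 1/2 × 53 + 1/25 × 105 + 1/5 × 67 + 13/50 × 35 = 26.5 + 4.2 + 13.4 + 9.1 = 53.2
Route C = 1/7 × 103 + 1/7 × 39 + 4/7 × 44 + 1/7 × 23 = 14.7143 + 5.5714 + 25.1429 + 3.2857 = 48.7143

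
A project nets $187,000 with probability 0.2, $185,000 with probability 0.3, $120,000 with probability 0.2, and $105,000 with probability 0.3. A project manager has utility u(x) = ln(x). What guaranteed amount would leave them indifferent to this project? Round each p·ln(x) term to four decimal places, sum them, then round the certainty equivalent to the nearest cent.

$143,444.00

E[u] = 0.2·ln(187000) + 0.3·ln(185000) + 0.2·ln(120000) + 0.3·ln(105000) = 2.4278 + 3.6384 + 2.3390 + 3.4685 = 11.8737
CE = e^11.8737 ≈ 143444.00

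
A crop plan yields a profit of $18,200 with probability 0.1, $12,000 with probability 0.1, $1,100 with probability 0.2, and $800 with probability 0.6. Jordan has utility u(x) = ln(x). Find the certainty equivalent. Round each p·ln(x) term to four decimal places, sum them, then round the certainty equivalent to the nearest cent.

$1,527.82

E[u] = 0.1·ln(18200) + 0.1·ln(12000) + 0.2·ln(1100) + 0.6·ln(800) = 0.9809 + 0.9393 + 1.4006 + 4.0108 = 7.3316
CE = e^7.3316 ≈ 1527.82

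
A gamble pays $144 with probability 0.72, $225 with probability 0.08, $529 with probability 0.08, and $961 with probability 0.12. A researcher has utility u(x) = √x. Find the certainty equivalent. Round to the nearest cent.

$237.16

E[u] = 0.72·√144 + 0.08·√225 + 0.08·√529 + 0.12·√961 = 0.72·12 + 0.08·15 + 0.08·23 + 0.12·31 = 15.4
CE = (15.4)² = 237.16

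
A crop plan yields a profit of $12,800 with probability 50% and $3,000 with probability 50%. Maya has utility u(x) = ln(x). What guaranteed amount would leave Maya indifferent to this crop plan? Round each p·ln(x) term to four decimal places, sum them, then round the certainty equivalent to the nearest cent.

E[u] = 0.5·ln(12800) + 0.5·ln(3000) = 4.7286 + 4.0032 = 8.7318
CE = e^8.7318 ≈ 6196.87

$6,196.87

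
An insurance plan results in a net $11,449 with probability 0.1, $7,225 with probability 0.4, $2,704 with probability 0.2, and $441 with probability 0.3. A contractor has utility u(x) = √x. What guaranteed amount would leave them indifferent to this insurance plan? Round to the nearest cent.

E[u] = 0.1·√11449 + 0.4·√7225 + 0.2·√2704 + 0.3·√441 = 0.1·107 + 0.4·85 + 0.2·52 + 0.3·21 = 61.4
CE = (61.4)² = 3769.96

$3,769.96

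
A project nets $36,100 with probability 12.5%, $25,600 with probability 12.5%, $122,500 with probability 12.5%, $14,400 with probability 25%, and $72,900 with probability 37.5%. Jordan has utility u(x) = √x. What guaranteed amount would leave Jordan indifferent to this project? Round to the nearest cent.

$47,851.56

E[u] = 0.125·√36100 + 0.125·√25600 + 0.125·√122500 + 0.25·√14400 + 0.375·√72900 = 0.125·190 + 0.125·160 + 0.125·350 + 0.25·120 + 0.375·270 = 218.75
CE = (218.75)² = 47851.5625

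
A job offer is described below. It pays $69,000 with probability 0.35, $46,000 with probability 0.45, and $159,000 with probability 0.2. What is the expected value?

EV = 0.35 × 69000 + 0.45 × 46000 + 0.2 × 159000 = 24150 + 20700 + 31800 = 76650

$76,650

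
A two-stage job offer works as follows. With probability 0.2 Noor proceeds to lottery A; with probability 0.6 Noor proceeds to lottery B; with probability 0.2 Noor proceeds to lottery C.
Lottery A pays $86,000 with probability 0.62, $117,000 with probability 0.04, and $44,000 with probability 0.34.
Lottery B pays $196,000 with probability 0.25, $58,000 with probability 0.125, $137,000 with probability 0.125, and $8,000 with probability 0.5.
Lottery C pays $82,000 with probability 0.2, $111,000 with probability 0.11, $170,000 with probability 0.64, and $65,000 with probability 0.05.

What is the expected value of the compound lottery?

$89,149

EV(A) = 0.62 × 86000 + 0.04 × 117000 + 0.34 × 44000 = 53320 + 4680 + 14960 = 72960
EV(B) = 0.25 × 196000 + 0.125 × 58000 + 0.125 × 137000 + 0.5 × 8000 = 49000 + 7250 + 17125 + 4000 = 77375
EV(C) = 0.2 × 82000 + 0.11 × 111000 + 0.64 × 170000 + 0.05 × 65000 = 16400 + 12210 + 108800 + 3250 = 140660
Overall = 0.2 × 72960 + 0.6 × 77375 + 0.2 × 140660 = 14592 + 46425 + 28132 = 89149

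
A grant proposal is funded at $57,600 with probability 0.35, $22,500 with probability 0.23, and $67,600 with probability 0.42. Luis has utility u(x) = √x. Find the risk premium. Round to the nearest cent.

$1,879.71

E[u] = 0.35·√57600 + 0.23·√22500 + 0.42·√67600 = 0.35·240 + 0.23·150 + 0.42·260 = 227.7
CE = (227.7)² = 51847.29
Risk premium = EV − CE = 53727 − 51847.29 = 1879.71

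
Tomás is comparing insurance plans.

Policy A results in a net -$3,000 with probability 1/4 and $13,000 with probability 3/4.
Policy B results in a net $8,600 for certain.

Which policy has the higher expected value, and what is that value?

Policy A = 1/4 × (-3000) + 3/4 × 13000 = -750 + 9750 = 9000
Policy B: 8600 (certain)

Policy A ($9,000)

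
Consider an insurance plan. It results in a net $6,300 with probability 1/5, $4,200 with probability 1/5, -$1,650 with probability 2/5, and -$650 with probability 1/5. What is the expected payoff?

EV = 1/5 × 6300 + 1/5 × 4200 + 2/5 × (-1650) + 1/5 × (-650) = 1260 + 840 − 660 − 130 = 1310

$1,310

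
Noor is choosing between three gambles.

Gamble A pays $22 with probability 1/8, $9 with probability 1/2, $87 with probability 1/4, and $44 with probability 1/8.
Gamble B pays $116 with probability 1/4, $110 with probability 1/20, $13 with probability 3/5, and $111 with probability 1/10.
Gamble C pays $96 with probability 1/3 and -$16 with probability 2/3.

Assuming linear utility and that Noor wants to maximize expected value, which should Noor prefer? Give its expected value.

Gamble A = 1/8 × 22 + 1/2 × 9 + 1/4 × 87 + 1/8 × 44 = 2.75 + 4.5 + 21.75 + 5.5 = 34.5
Gamble B = 1/4 × 116 + 1/20 × 110 + 3/5 × 13 + 1/10 × 111 = 29 + 5.5 + 7.8 + 11.1 = 53.4
Gamble C = 1/3 × 96 + 2/3 × (-16) = 32 − 10.6667 = 21.3333

Gamble B ($53.40)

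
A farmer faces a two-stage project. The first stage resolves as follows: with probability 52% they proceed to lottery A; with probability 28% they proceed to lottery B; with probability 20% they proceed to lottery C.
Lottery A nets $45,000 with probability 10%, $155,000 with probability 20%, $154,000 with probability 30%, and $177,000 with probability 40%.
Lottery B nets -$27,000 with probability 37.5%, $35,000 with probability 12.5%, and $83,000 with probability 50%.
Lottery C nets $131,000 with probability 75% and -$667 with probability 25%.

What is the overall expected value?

$108,926.65

EV(A) = 0.1 × 45000 + 0.2 × 155000 + 0.3 × 154000 + 0.4 × 177000 = 4500 + 31000 + 46200 + 70800 = 152500
EV(B) = 0.375 × (-27000) + 0.125 × 35000 + 0.5 × 83000 = -10125 + 4375 + 41500 = 35750
EV(C) = 0.75 × 131000 + 0.25 × (-667) = 98250 − 166.75 = 98083.25
Overall = 0.52 × 152500 + 0.28 × 35750 + 0.2 × 98083.25 = 79300 + 10010 + 19616.65 = 108926.65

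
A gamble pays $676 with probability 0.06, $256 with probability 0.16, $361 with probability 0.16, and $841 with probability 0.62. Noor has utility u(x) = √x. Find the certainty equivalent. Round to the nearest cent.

E[u] = 0.06·√676 + 0.16·√256 + 0.16·√361 + 0.62·√841 = 0.06·26 + 0.16·16 + 0.16·19 + 0.62·29 = 25.14
CE = (25.14)² = 632.0196

$632.02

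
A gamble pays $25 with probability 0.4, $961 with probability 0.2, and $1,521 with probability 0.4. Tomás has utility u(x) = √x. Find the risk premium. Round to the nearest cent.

$244.16

E[u] = 0.4·√25 + 0.2·√961 + 0.4·√1521 = 0.4·5 + 0.2·31 + 0.4·39 = 23.8
CE = (23.8)² = 566.44
Risk premium = EV − CE = 810.6 − 566.44 = 244.16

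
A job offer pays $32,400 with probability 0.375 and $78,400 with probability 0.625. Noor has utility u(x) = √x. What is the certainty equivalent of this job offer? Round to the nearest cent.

E[u] = 0.375·√32400 + 0.625·√78400 = 0.375·180 + 0.625·280 = 242.5
CE = (242.5)² = 58806.25

$58,806.25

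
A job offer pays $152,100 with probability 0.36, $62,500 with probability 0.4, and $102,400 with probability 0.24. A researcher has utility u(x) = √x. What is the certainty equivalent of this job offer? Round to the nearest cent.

E[u] = 0.36·√152100 + 0.4·√62500 + 0.24·√102400 = 0.36·390 + 0.4·250 + 0.24·320 = 317.2
CE = (317.2)² = 100615.84

$100,615.84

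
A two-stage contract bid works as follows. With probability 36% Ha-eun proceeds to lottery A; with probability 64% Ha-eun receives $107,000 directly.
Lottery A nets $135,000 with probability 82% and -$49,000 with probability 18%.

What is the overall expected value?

$105,156.80

EV(A) = 0.82 × 135000 + 0.18 × (-49000) = 110700 − 8820 = 101880
Branch B: 107000 (certain)
Overall = 0.36 × 101880 + 0.64 × 107000 = 36676.8 + 68480 = 105156.8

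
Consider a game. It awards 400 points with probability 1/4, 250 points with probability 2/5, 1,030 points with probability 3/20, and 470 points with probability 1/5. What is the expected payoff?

448.5 points

EV = 1/4 × 400 + 2/5 × 250 + 3/20 × 1030 + 1/5 × 470 = 100 + 100 + 154.5 + 94 = 448.5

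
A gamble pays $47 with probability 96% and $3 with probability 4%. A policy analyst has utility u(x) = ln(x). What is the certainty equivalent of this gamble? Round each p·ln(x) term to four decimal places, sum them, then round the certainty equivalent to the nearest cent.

$42.10

E[u] = 0.96·ln(47) + 0.04·ln(3) = 3.6961 + 0.0439 = 3.7400
CE = e^3.7400 ≈ 42.10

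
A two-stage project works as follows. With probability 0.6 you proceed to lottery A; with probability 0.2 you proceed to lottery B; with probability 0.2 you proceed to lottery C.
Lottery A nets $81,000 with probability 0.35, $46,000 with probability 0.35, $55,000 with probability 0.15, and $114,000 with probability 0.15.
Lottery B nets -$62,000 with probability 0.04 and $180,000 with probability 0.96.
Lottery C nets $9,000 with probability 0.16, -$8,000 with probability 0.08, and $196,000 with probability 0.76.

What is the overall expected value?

$105,896

EV(A) = 0.35 × 81000 + 0.35 × 46000 + 0.15 × 55000 + 0.15 × 114000 = 28350 + 16100 + 8250 + 17100 = 69800
EV(B) = 0.04 × (-62000) + 0.96 × 180000 = -2480 + 172800 = 170320
EV(C) = 0.16 × 9000 + 0.08 × (-8000) + 0.76 × 196000 = 1440 − 640 + 148960 = 149760
Overall = 0.6 × 69800 + 0.2 × 170320 + 0.2 × 149760 = 41880 + 34064 + 29952 = 105896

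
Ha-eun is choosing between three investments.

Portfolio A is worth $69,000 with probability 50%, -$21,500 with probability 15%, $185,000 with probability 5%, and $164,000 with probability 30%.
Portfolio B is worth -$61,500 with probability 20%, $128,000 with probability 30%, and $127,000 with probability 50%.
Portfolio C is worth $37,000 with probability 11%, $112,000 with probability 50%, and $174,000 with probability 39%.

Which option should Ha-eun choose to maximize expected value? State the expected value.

Portfolio C ($127,930)

Portfolio A = 0.5 × 69000 + 0.15 × (-21500) + 0.05 × 185000 + 0.3 × 164000 = 34500 − 3225 + 9250 + 49200 = 89725
Portfolio B = 0.2 × (-61500) + 0.3 × 128000 + 0.5 × 127000 = -12300 + 38400 + 63500 = 89600
Portfolio C = 0.11 × 37000 + 0.5 × 112000 + 0.39 × 174000 = 4070 + 56000 + 67860 = 127930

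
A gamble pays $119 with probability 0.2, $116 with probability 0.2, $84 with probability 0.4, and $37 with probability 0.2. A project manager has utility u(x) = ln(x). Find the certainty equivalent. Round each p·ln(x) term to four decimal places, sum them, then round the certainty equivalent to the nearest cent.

$81.53

E[u] = 0.2·ln(119) + 0.2·ln(116) + 0.4·ln(84) + 0.2·ln(37) = 0.9558 + 0.9507 + 1.7723 + 0.7222 = 4.4010
CE = e^4.4010 ≈ 81.53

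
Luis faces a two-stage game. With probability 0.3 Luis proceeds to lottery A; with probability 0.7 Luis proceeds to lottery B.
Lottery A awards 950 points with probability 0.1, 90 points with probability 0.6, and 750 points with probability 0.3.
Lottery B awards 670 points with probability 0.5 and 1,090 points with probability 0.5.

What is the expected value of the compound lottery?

EV(A) = 0.1 × 950 + 0.6 × 90 + 0.3 × 750 = 95 + 54 + 225 = 374
EV(B) = 0.5 × 670 + 0.5 × 1090 = 335 + 545 = 880
Overall = 0.3 × 374 + 0.7 × 880 = 112.2 + 616 = 728.2

728.2 points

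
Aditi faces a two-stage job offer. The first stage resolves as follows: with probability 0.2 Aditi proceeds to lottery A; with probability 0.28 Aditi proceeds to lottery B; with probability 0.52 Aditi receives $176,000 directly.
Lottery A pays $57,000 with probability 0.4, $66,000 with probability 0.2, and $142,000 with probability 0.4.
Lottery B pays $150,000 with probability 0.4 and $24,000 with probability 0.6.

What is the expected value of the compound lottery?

EV(A) = 0.4 × 57000 + 0.2 × 66000 + 0.4 × 142000 = 22800 + 13200 + 56800 = 92800
EV(B) = 0.4 × 150000 + 0.6 × 24000 = 60000 + 14400 = 74400
Branch C: 176000 (certain)
Overall = 0.2 × 92800 + 0.28 × 74400 + 0.52 × 176000 = 18560 + 20832 + 91520 = 130912

$130,912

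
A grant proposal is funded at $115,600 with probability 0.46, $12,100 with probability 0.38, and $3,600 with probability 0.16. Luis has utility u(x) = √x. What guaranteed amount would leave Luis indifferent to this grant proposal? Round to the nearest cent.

E[u] = 0.46·√115600 + 0.38·√12100 + 0.16·√3600 = 0.46·340 + 0.38·110 + 0.16·60 = 207.8
CE = (207.8)² = 43180.84

$43,180.84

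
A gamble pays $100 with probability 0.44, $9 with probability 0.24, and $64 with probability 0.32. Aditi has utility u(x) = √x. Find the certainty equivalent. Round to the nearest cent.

$58.98

E[u] = 0.44·√100 + 0.24·√9 + 0.32·√64 = 0.44·10 + 0.24·3 + 0.32·8 = 7.68
CE = (7.68)² = 58.9824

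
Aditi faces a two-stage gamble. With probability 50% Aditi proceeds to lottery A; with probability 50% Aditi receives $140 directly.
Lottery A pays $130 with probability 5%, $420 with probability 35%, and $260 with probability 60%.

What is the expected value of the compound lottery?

EV(A) = 0.05 × 130 + 0.35 × 420 + 0.6 × 260 = 6.5 + 147 + 156 = 309.5
Branch B: 140 (certain)
Overall = 0.5 × 309.5 + 0.5 × 140 = 154.75 + 70 = 224.75

$224.75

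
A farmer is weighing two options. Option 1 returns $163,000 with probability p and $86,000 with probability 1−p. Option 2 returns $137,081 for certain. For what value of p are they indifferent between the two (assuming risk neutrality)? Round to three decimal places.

p = 0.663

p·163000 + (1−p)·86000 = 137081
77000p + 86000 = 137081
p = (137081 − 86000) / 77000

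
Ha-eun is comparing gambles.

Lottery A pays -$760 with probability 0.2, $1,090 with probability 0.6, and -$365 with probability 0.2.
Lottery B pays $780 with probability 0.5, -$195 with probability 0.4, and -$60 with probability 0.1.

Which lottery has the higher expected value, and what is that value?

Lottery A = 0.2 × (-760) + 0.6 × 1090 + 0.2 × (-365) = -152 + 654 − 73 = 429
Lottery B = 0.5 × 780 + 0.4 × (-195) + 0.1 × (-60) = 390 − 78 − 6 = 306

Lottery A ($429)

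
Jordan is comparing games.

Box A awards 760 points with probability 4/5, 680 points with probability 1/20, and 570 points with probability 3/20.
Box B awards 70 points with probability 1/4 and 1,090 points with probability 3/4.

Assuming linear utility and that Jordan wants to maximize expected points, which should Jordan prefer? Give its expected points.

Box B (835 points)

Box A = 4/5 × 760 + 1/20 × 680 + 3/20 × 570 = 608 + 34 + 85.5 = 727.5
Box B = 1/4 × 70 + 3/4 × 1090 = 17.5 + 817.5 = 835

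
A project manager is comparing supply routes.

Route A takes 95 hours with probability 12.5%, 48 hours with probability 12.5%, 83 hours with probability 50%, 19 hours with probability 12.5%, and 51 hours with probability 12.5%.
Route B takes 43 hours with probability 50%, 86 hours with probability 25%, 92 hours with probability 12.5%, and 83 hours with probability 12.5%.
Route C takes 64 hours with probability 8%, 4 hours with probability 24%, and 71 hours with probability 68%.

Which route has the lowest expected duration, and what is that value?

Route A = 0.125 × 95 + 0.125 × 48 + 0.5 × 83 + 0.125 × 19 + 0.125 × 51 = 11.875 + 6 + 41.5 + 2.375 + 6.375 = 68.125
Route B = 0.5 × 43 + 0.25 × 86 + 0.125 × 92 + 0.125 × 83 = 21.5 + 21.5 + 11.5 + 10.375 = 64.875
Route C = 0.08 × 64 + 0.24 × 4 + 0.68 × 71 = 5.12 + 0.96 + 48.28 = 54.36

Route C (54.36 hours)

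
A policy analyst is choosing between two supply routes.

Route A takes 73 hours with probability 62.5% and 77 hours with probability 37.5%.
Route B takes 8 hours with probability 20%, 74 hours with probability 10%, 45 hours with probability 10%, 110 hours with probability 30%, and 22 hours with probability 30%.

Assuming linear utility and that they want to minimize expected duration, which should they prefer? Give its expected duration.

Route A = 0.625 × 73 + 0.375 × 77 = 45.625 + 28.875 = 74.5
Route B = 0.2 × 8 + 0.1 × 74 + 0.1 × 45 + 0.3 × 110 + 0.3 × 22 = 1.6 + 7.4 + 4.5 + 33 + 6.6 = 53.1

Route B (53.1 hours)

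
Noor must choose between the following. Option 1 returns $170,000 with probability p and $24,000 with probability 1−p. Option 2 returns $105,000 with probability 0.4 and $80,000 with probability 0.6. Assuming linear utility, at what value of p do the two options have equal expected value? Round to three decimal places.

EV(Option 2) = 0.4 × 105000 + 0.6 × 80000 = 42000 + 48000 = 90000
p·170000 + (1−p)·24000 = 90000
146000p + 24000 = 90000
p = (90000 − 24000) / 146000

p = 0.452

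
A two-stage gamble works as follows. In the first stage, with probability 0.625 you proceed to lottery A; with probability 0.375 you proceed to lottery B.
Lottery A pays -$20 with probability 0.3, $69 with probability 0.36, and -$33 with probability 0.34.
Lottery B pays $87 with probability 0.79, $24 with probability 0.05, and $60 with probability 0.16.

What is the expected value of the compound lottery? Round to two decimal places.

$34.59

EV(A) = 0.3 × (-20) + 0.36 × 69 + 0.34 × (-33) = -6 + 24.84 − 11.22 = 7.62
EV(B) = 0.79 × 87 + 0.05 × 24 + 0.16 × 60 = 68.73 + 1.2 + 9.6 = 79.53
Overall = 0.625 × 7.62 + 0.375 × 79.53 = 4.7625 + 29.82375 = 34.58625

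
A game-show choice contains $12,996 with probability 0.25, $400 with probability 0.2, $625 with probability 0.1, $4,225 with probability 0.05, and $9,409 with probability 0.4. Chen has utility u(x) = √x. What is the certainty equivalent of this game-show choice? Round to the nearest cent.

$5,936.70

E[u] = 0.25·√12996 + 0.2·√400 + 0.1·√625 + 0.05·√4225 + 0.4·√9409 = 0.25·114 + 0.2·20 + 0.1·25 + 0.05·65 + 0.4·97 = 77.05
CE = (77.05)² = 5936.7025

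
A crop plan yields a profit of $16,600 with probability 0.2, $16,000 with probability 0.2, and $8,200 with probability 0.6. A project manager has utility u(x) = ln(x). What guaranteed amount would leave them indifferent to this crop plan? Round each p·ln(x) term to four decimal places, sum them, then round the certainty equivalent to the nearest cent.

$10,792.43

E[u] = 0.2·ln(16600) + 0.2·ln(16000) + 0.6·ln(8200) = 1.9434 + 1.9361 + 5.4071 = 9.2866
CE = e^9.2866 ≈ 10792.43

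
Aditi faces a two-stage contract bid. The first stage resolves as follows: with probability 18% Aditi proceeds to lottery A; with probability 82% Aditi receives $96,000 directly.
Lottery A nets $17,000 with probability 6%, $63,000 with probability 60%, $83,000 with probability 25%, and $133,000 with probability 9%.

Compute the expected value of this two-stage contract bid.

EV(A) = 0.06 × 17000 + 0.6 × 63000 + 0.25 × 83000 + 0.09 × 133000 = 1020 + 37800 + 20750 + 11970 = 71540
Branch B: 96000 (certain)
Overall = 0.18 × 71540 + 0.82 × 96000 = 12877.2 + 78720 = 91597.2

$91,597.20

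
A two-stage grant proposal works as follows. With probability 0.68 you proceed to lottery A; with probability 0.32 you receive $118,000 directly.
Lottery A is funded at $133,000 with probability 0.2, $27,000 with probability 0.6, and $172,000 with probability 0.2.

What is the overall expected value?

EV(A) = 0.2 × 133000 + 0.6 × 27000 + 0.2 × 172000 = 26600 + 16200 + 34400 = 77200
Branch B: 118000 (certain)
Overall = 0.68 × 77200 + 0.32 × 118000 = 52496 + 37760 = 90256

$90,256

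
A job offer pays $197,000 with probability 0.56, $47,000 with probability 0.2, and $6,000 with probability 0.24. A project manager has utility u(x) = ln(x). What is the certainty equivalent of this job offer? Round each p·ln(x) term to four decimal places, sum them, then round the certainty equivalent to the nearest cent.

E[u] = 0.56·ln(197000) + 0.2·ln(47000) + 0.24·ln(6000) = 6.8269 + 2.1516 + 2.0879 = 11.0664
CE = e^11.0664 ≈ 63984.75

$63,984.75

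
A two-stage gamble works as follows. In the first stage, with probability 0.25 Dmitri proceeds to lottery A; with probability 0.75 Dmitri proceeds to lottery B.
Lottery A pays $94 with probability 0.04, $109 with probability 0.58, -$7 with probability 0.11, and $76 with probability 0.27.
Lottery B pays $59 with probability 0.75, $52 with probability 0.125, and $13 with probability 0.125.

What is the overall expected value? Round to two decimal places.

$60.96

EV(A) = 0.04 × 94 + 0.58 × 109 + 0.11 × (-7) + 0.27 × 76 = 3.76 + 63.22 − 0.77 + 20.52 = 86.73
EV(B) = 0.75 × 59 + 0.125 × 52 + 0.125 × 13 = 44.25 + 6.5 + 1.625 = 52.375
Overall = 0.25 × 86.73 + 0.75 × 52.375 = 21.6825 + 39.28125 = 60.96375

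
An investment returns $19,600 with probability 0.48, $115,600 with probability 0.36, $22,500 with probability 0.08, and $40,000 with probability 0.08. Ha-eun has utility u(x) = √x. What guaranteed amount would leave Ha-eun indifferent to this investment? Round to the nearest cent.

$47,349.76

E[u] = 0.48·√19600 + 0.36·√115600 + 0.08·√22500 + 0.08·√40000 = 0.48·140 + 0.36·340 + 0.08·150 + 0.08·200 = 217.6
CE = (217.6)² = 47349.76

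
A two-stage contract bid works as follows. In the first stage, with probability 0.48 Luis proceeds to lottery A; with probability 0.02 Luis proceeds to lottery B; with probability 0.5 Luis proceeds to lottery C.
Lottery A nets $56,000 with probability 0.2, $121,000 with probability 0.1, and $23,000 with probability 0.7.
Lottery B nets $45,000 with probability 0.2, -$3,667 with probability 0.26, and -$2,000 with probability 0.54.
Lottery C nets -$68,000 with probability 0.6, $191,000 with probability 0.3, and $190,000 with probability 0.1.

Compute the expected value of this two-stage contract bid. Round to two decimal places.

EV(A) = 0.2 × 56000 + 0.1 × 121000 + 0.7 × 23000 = 11200 + 12100 + 16100 = 39400
EV(B) = 0.2 × 45000 + 0.26 × (-3667) + 0.54 × (-2000) = 9000 − 953.42 − 1080 = 6966.58
EV(C) = 0.6 × (-68000) + 0.3 × 191000 + 0.1 × 190000 = -40800 + 57300 + 19000 = 35500
Overall = 0.48 × 39400 + 0.02 × 6966.58 + 0.5 × 35500 = 18912 + 139.3316 + 17750 = 36801.3316

$36,801.33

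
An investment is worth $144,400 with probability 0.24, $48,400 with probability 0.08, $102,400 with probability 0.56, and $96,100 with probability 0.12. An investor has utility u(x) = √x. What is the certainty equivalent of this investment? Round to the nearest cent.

$105,755.04

E[u] = 0.24·√144400 + 0.08·√48400 + 0.56·√102400 + 0.12·√96100 = 0.24·380 + 0.08·220 + 0.56·320 + 0.12·310 = 325.2
CE = (325.2)² = 105755.04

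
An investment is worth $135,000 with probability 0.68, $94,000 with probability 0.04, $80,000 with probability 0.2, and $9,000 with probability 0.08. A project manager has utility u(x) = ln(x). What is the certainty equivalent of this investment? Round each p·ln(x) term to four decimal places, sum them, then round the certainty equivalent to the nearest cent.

$96,500.17

E[u] = 0.68·ln(135000) + 0.04·ln(94000) + 0.2·ln(80000) + 0.08·ln(9000) = 8.0329 + 0.4580 + 2.2580 + 0.7284 = 11.4773
CE = e^11.4773 ≈ 96500.17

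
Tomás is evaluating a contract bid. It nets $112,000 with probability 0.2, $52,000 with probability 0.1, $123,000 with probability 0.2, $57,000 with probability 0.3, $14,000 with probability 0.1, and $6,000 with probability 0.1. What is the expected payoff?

$71,300

EV = 0.2 × 112000 + 0.1 × 52000 + 0.2 × 123000 + 0.3 × 57000 + 0.1 × 14000 + 0.1 × 6000 = 22400 + 5200 + 24600 + 17100 + 1400 + 600 = 71300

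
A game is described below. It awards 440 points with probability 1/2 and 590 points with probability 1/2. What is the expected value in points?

515 points

EV = 1/2 × 440 + 1/2 × 590 = 220 + 295 = 515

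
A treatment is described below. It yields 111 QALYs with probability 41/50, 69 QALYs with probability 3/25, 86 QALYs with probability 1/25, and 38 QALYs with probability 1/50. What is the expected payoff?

EV = 41/50 × 111 + 3/25 × 69 + 1/25 × 86 + 1/50 × 38 = 91.02 + 8.28 + 3.44 + 0.76 = 103.5

103.5 QALYs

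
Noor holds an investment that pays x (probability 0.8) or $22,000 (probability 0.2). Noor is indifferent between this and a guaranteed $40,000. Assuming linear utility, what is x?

0.8·x + 0.2·22000 = 40000
0.8·x = 40000 − 4400 = 35600
x = 35600 / 0.8 = 44500

x = $44,500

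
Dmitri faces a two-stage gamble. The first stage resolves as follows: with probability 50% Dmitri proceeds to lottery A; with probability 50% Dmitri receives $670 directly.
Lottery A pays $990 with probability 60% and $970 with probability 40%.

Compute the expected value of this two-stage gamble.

EV(A) = 0.6 × 990 + 0.4 × 970 = 594 + 388 = 982
Branch B: 670 (certain)
Overall = 0.5 × 982 + 0.5 × 670 = 491 + 335 = 826

$826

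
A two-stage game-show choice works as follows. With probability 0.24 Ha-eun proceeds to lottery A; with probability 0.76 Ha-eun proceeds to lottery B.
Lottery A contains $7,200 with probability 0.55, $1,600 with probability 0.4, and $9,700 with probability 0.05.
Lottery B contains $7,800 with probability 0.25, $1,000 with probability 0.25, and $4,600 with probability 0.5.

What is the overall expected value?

$4,640.40

EV(A) = 0.55 × 7200 + 0.4 × 1600 + 0.05 × 9700 = 3960 + 640 + 485 = 5085
EV(B) = 0.25 × 7800 + 0.25 × 1000 + 0.5 × 4600 = 1950 + 250 + 2300 = 4500
Overall = 0.24 × 5085 + 0.76 × 4500 = 1220.4 + 3420 = 4640.4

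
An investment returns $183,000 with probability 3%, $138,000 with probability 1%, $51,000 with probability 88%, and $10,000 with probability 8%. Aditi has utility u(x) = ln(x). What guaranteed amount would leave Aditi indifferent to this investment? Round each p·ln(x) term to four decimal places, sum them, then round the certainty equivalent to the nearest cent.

E[u] = 0.03·ln(183000) + 0.01·ln(138000) + 0.88·ln(51000) + 0.08·ln(10000) = 0.3635 + 0.1184 + 9.5388 + 0.7368 = 10.7575
CE = e^10.7575 ≈ 46981.07

$46,981.07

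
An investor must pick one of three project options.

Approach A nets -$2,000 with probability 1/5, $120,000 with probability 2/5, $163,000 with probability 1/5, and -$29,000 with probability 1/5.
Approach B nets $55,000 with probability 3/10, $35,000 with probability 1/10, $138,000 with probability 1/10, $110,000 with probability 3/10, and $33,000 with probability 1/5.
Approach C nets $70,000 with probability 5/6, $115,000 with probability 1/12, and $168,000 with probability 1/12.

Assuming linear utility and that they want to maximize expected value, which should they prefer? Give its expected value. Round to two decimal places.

Approach C ($81,916.67)

Approach A = 1/5 × (-2000) + 2/5 × 120000 + 1/5 × 163000 + 1/5 × (-29000) = -400 + 48000 + 32600 − 5800 = 74400
Approach B = 3/10 × 55000 + 1/10 × 35000 + 1/10 × 138000 + 3/10 × 110000 + 1/5 × 33000 = 16500 + 3500 + 13800 + 33000 + 6600 = 73400
Approach C = 5/6 × 70000 + 1/12 × 115000 + 1/12 × 168000 = 58333.3333 + 9583.3333 + 14000 = 81916.6667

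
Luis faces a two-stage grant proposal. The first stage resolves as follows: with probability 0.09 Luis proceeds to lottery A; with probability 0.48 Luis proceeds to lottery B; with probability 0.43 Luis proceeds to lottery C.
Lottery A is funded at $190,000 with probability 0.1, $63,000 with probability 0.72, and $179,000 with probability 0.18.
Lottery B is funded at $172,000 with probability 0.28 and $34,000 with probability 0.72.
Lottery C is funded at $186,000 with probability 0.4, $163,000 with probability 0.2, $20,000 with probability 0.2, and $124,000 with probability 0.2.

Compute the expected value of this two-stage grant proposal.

$101,953.40

EV(A) = 0.1 × 190000 + 0.72 × 63000 + 0.18 × 179000 = 19000 + 45360 + 32220 = 96580
EV(B) = 0.28 × 172000 + 0.72 × 34000 = 48160 + 24480 = 72640
EV(C) = 0.4 × 186000 + 0.2 × 163000 + 0.2 × 20000 + 0.2 × 124000 = 74400 + 32600 + 4000 + 24800 = 135800
Overall = 0.09 × 96580 + 0.48 × 72640 + 0.43 × 135800 = 8692.2 + 34867.2 + 58394 = 101953.4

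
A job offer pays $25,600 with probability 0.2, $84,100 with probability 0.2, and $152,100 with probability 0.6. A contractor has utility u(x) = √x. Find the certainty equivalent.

E[u] = 0.2·√25600 + 0.2·√84100 + 0.6·√152100 = 0.2·160 + 0.2·290 + 0.6·390 = 324
CE = (324)² = 104976

$104,976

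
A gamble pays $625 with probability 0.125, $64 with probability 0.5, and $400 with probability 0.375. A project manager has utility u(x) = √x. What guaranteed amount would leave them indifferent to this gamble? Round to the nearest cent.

E[u] = 0.125·√625 + 0.5·√64 + 0.375·√400 = 0.125·25 + 0.5·8 + 0.375·20 = 14.625
CE = (14.625)² = 213.890625

$213.89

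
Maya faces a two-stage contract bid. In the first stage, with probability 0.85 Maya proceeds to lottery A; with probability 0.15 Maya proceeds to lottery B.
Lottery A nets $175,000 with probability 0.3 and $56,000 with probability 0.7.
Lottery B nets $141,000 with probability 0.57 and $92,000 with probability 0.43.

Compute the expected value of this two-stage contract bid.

EV(A) = 0.3 × 175000 + 0.7 × 56000 = 52500 + 39200 = 91700
EV(B) = 0.57 × 141000 + 0.43 × 92000 = 80370 + 39560 = 119930
Overall = 0.85 × 91700 + 0.15 × 119930 = 77945 + 17989.5 = 95934.5

$95,934.50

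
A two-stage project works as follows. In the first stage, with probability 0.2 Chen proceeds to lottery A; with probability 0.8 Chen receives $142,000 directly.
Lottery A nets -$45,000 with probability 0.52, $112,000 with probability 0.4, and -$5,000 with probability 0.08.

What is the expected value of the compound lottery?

$117,800

EV(A) = 0.52 × (-45000) + 0.4 × 112000 + 0.08 × (-5000) = -23400 + 44800 − 400 = 21000
Branch B: 142000 (certain)
Overall = 0.2 × 21000 + 0.8 × 142000 = 4200 + 113600 = 117800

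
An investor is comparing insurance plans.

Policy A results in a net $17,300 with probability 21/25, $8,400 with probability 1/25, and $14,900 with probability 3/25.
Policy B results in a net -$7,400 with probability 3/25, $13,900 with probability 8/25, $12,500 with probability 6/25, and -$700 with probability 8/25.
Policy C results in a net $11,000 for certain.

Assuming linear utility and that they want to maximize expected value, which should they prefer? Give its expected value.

Policy A ($16,656)

Policy A = 21/25 × 17300 + 1/25 × 8400 + 3/25 × 14900 = 14532 + 336 + 1788 = 16656
Policy B = 3/25 × (-7400) + 8/25 × 13900 + 6/25 × 12500 + 8/25 × (-700) = -888 + 4448 + 3000 − 224 = 6336
Policy C: 11000 (certain)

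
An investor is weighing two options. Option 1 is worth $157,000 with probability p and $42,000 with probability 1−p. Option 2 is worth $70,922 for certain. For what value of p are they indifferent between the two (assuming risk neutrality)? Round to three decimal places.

p·157000 + (1−p)·42000 = 70922
115000p + 42000 = 70922
p = (70922 − 42000) / 115000

p = 0.251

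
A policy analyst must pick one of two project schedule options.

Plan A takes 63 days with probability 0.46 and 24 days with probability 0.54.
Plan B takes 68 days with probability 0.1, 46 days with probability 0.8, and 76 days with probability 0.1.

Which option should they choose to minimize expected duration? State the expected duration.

Plan A (41.94 days)

Plan A = 0.46 × 63 + 0.54 × 24 = 28.98 + 12.96 = 41.94
Plan B = 0.1 × 68 + 0.8 × 46 + 0.1 × 76 = 6.8 + 36.8 + 7.6 = 51.2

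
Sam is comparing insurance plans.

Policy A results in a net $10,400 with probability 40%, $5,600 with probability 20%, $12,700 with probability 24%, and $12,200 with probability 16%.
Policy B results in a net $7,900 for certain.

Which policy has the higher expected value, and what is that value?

Policy A = 0.4 × 10400 + 0.2 × 5600 + 0.24 × 12700 + 0.16 × 12200 = 4160 + 1120 + 3048 + 1952 = 10280
Policy B: 7900 (certain)

Policy A ($10,280)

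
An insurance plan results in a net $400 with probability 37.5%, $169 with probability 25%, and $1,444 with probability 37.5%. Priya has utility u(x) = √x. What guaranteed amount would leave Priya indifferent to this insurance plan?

$625

E[u] = 0.375·√400 + 0.25·√169 + 0.375·√1444 = 0.375·20 + 0.25·13 + 0.375·38 = 25
CE = (25)² = 625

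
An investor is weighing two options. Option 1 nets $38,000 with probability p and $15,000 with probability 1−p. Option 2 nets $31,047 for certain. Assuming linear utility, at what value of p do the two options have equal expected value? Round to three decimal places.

p·38000 + (1−p)·15000 = 31047
23000p + 15000 = 31047
p = (31047 − 15000) / 23000

p = 0.698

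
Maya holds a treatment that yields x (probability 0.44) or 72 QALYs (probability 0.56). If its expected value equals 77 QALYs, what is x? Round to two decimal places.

x = 83.36 QALYs

0.44·x + 0.56·72 = 77
0.44·x = 77 − 40.32 = 36.68
x = 36.68 / 0.44 = 83.3636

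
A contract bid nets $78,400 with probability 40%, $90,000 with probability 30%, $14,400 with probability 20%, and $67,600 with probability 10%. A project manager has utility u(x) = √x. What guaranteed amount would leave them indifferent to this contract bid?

$63,504

E[u] = 0.4·√78400 + 0.3·√90000 + 0.2·√14400 + 0.1·√67600 = 0.4·280 + 0.3·300 + 0.2·120 + 0.1·260 = 252
CE = (252)² = 63504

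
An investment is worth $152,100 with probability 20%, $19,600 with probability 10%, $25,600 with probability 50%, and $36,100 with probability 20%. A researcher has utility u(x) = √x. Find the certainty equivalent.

E[u] = 0.2·√152100 + 0.1·√19600 + 0.5·√25600 + 0.2·√36100 = 0.2·390 + 0.1·140 + 0.5·160 + 0.2·190 = 210
CE = (210)² = 44100

$44,100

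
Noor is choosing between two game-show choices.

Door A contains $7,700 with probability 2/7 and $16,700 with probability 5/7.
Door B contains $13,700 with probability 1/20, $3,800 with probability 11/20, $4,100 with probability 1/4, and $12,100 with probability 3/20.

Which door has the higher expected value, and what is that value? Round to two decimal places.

Door A = 2/7 × 7700 + 5/7 × 16700 = 2200 + 11928.5714 = 14128.5714
Door B = 1/20 × 13700 + 11/20 × 3800 + 1/4 × 4100 + 3/20 × 12100 = 685 + 2090 + 1025 + 1815 = 5615

Door A ($14,128.57)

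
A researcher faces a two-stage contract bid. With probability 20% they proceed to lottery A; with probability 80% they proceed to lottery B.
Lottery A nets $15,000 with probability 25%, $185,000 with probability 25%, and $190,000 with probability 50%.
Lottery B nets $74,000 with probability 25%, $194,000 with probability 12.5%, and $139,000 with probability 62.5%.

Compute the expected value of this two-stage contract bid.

EV(A) = 0.25 × 15000 + 0.25 × 185000 + 0.5 × 190000 = 3750 + 46250 + 95000 = 145000
EV(B) = 0.25 × 74000 + 0.125 × 194000 + 0.625 × 139000 = 18500 + 24250 + 86875 = 129625
Overall = 0.2 × 145000 + 0.8 × 129625 = 29000 + 103700 = 132700

$132,700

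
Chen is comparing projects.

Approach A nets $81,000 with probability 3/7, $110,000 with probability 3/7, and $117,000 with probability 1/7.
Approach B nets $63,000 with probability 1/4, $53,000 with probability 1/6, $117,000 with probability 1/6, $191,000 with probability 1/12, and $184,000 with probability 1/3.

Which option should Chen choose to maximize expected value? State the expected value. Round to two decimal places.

Approach B ($121,333.33)

Approach A = 3/7 × 81000 + 3/7 × 110000 + 1/7 × 117000 = 34714.2857 + 47142.8571 + 16714.2857 = 98571.4286
Approach B = 1/4 × 63000 + 1/6 × 53000 + 1/6 × 117000 + 1/12 × 191000 + 1/3 × 184000 = 15750 + 8833.3333 + 19500 + 15916.6667 + 61333.3333 = 121333.3333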